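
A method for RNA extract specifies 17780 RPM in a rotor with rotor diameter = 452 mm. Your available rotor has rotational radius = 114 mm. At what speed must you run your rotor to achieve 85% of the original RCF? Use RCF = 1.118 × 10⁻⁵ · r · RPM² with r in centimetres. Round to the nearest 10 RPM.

Original rotor: r = 452 mm / 2 = 226 mm = 22.6 cm
RCF = 1.118 × 10⁻⁵ × r × N²
RCF_original = 1.118 × 10⁻⁵ × 22.6 × (17780)² = 1.118 × 10⁻⁵ × 22.6 × 316,128,400 ≈ 79,875.5 × g
Target RCF = 0.85 × 79,875.5 ≈ 67,894.2 × g
Your rotor: r = 114 mm = 11.4 cm
67,894.2 = 1.118 × 10⁻⁵ × 11.4 × N²
N² = 67,894.2 / (12.7452 × 10⁻⁵) = 532,704,077
N ≈ √532,704,077 ≈ 23,080.4

23080 RPM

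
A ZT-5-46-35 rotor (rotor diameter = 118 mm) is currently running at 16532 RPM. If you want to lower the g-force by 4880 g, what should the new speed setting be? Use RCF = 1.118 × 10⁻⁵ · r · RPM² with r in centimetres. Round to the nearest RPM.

N₂ ≈ 14118 RPM

r = 118 mm / 2 = 59 mm = 5.9 cm
Current RCF = 1.118 × 10⁻⁵ × 5.9 × (16532)² = 1.118 × 10⁻⁵ × 5.9 × 273,307,024 ≈ 18,027.9 × g
Target RCF = 18,027.9 − 4,880 = 13,147.9 × g
N² = 13,147.9 / (6.5962 × 10⁻⁵) = 199,325,369
N ≈ √199,325,369 ≈ 14,118.3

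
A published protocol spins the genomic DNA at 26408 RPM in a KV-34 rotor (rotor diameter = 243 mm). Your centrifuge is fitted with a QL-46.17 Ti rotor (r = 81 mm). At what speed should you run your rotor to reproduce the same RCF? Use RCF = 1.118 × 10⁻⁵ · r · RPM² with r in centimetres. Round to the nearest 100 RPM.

≈ 32300 RPM

Original rotor: r = 243 mm / 2 = 121.5 mm = 12.15 cm
RCF = 1.118 × 10⁻⁵ × r × N²
RCF_original = 1.118 × 10⁻⁵ × 12.15 × (26408)² = 1.118 × 10⁻⁵ × 12.15 × 697,382,464 ≈ 94,730.3 × g
Your rotor: r = 81 mm = 8.1 cm
94,730.3 = 1.118 × 10⁻⁵ × 8.1 × N²
N² = 94,730.3 / (9.0558 × 10⁻⁵) = 1,046,073,235
N ≈ √1,046,073,235 ≈ 32,343.1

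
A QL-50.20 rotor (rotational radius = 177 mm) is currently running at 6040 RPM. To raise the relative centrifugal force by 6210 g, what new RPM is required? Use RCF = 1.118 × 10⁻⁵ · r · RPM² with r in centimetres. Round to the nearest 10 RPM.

8240 RPM

r = 177 mm = 17.7 cm
Current RCF = 1.118 × 10⁻⁵ × 17.7 × (6040)² = 1.118 × 10⁻⁵ × 17.7 × 36,481,600 ≈ 7,219.2 × g
Target RCF = 7,219.2 + 6,210 = 13,429.2 × g
N² = 13,429.2 / (19.7886 × 10⁻⁵) = 67,863,315
N ≈ √67,863,315 ≈ 8,237.9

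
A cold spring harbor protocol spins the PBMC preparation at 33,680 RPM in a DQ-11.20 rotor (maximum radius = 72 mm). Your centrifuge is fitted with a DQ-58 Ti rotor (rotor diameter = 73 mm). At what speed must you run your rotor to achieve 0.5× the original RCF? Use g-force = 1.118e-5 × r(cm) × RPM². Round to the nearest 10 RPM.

≈ 33450 RPM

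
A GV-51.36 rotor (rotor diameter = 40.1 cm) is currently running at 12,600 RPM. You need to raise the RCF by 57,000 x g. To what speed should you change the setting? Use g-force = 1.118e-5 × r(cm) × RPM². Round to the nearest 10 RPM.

≈ 20320 RPM

r = 40.1 / 2 = 20.05 cm
Current RCF = 1.118 × 10⁻⁵ × 20.05 × (12600)² = 1.118 × 10⁻⁵ × 20.05 × 158,760,000 ≈ 35,587.5 × g
Target RCF = 35,587.5 + 57,000 = 92,587.5 × g
N² = 92,587.5 / (22.4159 × 10⁻⁵) = 413,043,866
N ≈ √413,043,866 ≈ 20,323.5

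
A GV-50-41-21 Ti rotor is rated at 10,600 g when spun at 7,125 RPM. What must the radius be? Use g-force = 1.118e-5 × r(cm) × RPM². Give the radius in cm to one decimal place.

10600 = 1.118 × 10⁻⁵ × r × (7125)²
r = 10600 / (1.118 × 10⁻⁵ × 50,765,625) = 10600 / 567.5597 ≈ 18.676 cm

18.7 cm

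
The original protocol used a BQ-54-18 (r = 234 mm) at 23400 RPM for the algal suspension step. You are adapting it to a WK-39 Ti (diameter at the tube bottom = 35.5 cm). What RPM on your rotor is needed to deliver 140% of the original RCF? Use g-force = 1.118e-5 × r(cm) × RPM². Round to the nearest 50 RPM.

≈ 31800 RPM

Original rotor: r = 234 mm = 23.4 cm
RCF_original = 1.118 × 10⁻⁵ × 23.4 × (23400)² = 1.118 × 10⁻⁵ × 23.4 × 547,560,000 ≈ 143,248.3 × g
Target RCF = 1.4 × 143,248.3 ≈ 200,547.6 × g
Your rotor: r = 35.5 / 2 = 17.75 cm
200,547.6 = 1.118 × 10⁻⁵ × 17.75 × N²
N² = 200,547.6 / (19.8445 × 10⁻⁵) = 1,010,595,379
N ≈ √1,010,595,379 ≈ 31,789.9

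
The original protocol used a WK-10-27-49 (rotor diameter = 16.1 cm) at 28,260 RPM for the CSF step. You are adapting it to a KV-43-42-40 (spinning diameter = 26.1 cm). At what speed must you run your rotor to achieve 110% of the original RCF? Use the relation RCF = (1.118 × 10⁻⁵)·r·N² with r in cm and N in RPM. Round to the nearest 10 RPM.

Original rotor: r = 16.1 / 2 = 8.05 cm
RCF_original = 1.118 × 10⁻⁵ × 8.05 × (28260)² = 1.118 × 10⁻⁵ × 8.05 × 798,627,600 ≈ 71,875.7 × g
Target RCF = 1.1 × 71,875.7 ≈ 79,063.3 × g
Your rotor: r = 26.1 / 2 = 13.05 cm
79,063.3 = 1.118 × 10⁻⁵ × 13.05 × N²
N² = 79,063.3 / (14.5899 × 10⁻⁵) = 541,904,331
N ≈ √541,904,331 ≈ 23,278.8

≈ 23280 RPM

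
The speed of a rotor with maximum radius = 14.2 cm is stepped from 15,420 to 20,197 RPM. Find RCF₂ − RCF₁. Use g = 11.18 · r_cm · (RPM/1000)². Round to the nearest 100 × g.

27000 × g

RCF₁ = 11.18 × 14.2 × (15.42)² = 11.18 × 14.2 × 237.7764 ≈ 37,748.4 × g
RCF₂ = 11.18 × 14.2 × (20.197)² = 11.18 × 14.2 × 407.918809 ≈ 64,759.6 × g
Increase = 64,759.6 − 37,748.4 = 27,011.2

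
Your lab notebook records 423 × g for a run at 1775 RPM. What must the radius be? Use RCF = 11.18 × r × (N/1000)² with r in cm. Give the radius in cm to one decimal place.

12.0 cm

RCF = 11.18 × r × (N/1000)²
423 = 11.18 × r × (1.775)²
r = 423 / (11.18 × 3.150625) = 423 / 35.22399 ≈ 12.009 cm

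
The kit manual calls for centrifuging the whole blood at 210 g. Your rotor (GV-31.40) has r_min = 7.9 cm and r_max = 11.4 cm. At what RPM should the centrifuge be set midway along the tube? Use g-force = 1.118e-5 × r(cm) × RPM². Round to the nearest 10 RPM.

r_avg = (7.9 + 11.4) / 2 = 9.65 cm
210 = 1.118 × 10⁻⁵ × 9.65 × N²
N² = 210 / (10.7887 × 10⁻⁵) = 1,946,481
N ≈ √1,946,481 ≈ 1,395.2

1400 RPM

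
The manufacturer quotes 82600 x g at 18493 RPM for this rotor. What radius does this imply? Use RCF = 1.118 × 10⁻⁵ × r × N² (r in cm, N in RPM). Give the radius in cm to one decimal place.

21.6 cm

82600 = 1.118 × 10⁻⁵ × r × (18493)²
r = 82600 / (1.118 × 10⁻⁵ × 341,991,049) = 82600 / 3823.46 ≈ 21.603 cm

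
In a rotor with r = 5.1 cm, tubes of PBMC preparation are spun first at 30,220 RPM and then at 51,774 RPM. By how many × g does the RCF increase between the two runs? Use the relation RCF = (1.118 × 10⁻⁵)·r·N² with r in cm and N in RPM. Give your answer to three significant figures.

RCF₁ = 1.118 × 10⁻⁵ × 5.1 × (30220)² = 1.118 × 10⁻⁵ × 5.1 × 913,248,400 ≈ 52,071.6 × g
RCF₂ = 1.118 × 10⁻⁵ × 5.1 × (51774)² = 1.118 × 10⁻⁵ × 5.1 × 2,680,547,076 ≈ 152,839.4 × g
Increase = 152,839.4 − 52,071.6 = 100,767.8

≈ 101000 × g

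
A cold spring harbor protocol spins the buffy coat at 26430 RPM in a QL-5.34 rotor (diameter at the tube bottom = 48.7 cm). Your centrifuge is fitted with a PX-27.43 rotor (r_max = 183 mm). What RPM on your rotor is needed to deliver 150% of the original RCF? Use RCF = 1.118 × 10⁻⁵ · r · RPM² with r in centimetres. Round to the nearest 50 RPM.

37350 RPM

Original rotor: r = 48.7 / 2 = 24.35 cm
RCF = 1.118 × 10⁻⁵ × r × N²
RCF_original = 1.118 × 10⁻⁵ × 24.35 × (26430)² = 1.118 × 10⁻⁵ × 24.35 × 698,544,900 ≈ 190,167 × g
Target RCF = 1.5 × 190,167 ≈ 285,250.5 × g
Your rotor: r = 183 mm = 18.3 cm
285,250.5 = 1.118 × 10⁻⁵ × 18.3 × N²
N² = 285,250.5 / (20.4594 × 10⁻⁵) = 1,394,227,103
N ≈ √1,394,227,103 ≈ 37,339.4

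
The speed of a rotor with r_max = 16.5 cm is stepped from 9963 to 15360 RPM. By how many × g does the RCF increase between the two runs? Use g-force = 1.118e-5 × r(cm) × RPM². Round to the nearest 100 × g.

≈ 25200 × g

RCF₁ = 1.118 × 10⁻⁵ × 16.5 × (9963)² = 1.118 × 10⁻⁵ × 16.5 × 99,261,369 ≈ 18,310.7 × g
RCF₂ = 1.118 × 10⁻⁵ × 16.5 × (15360)² = 1.118 × 10⁻⁵ × 16.5 × 235,929,600 ≈ 43,521.9 × g
Increase = 43,521.9 − 18,310.7 = 25,211.2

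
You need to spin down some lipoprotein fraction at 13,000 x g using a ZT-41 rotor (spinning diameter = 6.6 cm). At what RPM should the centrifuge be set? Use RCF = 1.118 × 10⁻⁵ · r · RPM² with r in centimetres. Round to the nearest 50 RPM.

r = 6.6 / 2 = 3.3 cm
13,000 = 1.118 × 10⁻⁵ × 3.3 × N²
N² = 13,000 / (3.6894 × 10⁻⁵) = 352,360,817
N ≈ √352,360,817 ≈ 18,771.3

≈ 18750 RPM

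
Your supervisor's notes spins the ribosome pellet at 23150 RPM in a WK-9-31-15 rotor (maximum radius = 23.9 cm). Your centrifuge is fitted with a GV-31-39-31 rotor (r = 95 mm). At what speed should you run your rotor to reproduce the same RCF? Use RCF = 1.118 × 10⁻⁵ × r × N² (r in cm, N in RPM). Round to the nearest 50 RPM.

≈ 36700 RPM

RCF_original = 1.118 × 10⁻⁵ × 23.9 × (23150)² = 1.118 × 10⁻⁵ × 23.9 × 535,922,500 ≈ 143,199.6 × g
Your rotor: r = 95 mm = 9.5 cm
143,199.6 = 1.118 × 10⁻⁵ × 9.5 × N²
N² = 143,199.6 / (10.621 × 10⁻⁵) = 1,348,268,525
N ≈ √1,348,268,525 ≈ 36,718.8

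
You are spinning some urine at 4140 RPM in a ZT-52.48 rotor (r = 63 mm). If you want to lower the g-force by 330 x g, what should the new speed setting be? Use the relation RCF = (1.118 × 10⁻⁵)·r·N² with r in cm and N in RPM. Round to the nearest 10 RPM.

N₂ ≈ 3530 RPM

r = 63 mm = 6.3 cm
Current RCF = 1.118 × 10⁻⁵ × 6.3 × (4140)² = 1.118 × 10⁻⁵ × 6.3 × 17,139,600 ≈ 1,207.2 × g
Target RCF = 1,207.2 − 330 = 877.2 × g
N² = 877.2 / (7.0434 × 10⁻⁵) = 12,454,212
N ≈ √12,454,212 ≈ 3,529.1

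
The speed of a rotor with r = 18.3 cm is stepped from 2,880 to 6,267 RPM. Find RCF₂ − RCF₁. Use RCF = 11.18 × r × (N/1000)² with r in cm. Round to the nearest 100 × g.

≈ 6300 ×g

RCF₁ = 11.18 × 18.3 × (2.88)² = 11.18 × 18.3 × 8.2944 ≈ 1,697 × g
RCF₂ = 11.18 × 18.3 × (6.267)² = 11.18 × 18.3 × 39.275289 ≈ 8,035.5 × g
Increase = 8,035.5 − 1,697 = 6,338.5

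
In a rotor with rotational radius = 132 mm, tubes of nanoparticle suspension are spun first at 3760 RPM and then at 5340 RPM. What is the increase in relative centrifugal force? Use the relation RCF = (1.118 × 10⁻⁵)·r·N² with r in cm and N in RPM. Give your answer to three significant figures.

≈ 2120 x g

r = 132 mm = 13.2 cm
RCF₁ = 1.118 × 10⁻⁵ × 13.2 × (3760)² = 1.118 × 10⁻⁵ × 13.2 × 14,137,600 ≈ 2,086.4 × g
RCF₂ = 1.118 × 10⁻⁵ × 13.2 × (5340)² = 1.118 × 10⁻⁵ × 13.2 × 28,515,600 ≈ 4,208.2 × g
Increase = 4,208.2 − 2,086.4 = 2,121.8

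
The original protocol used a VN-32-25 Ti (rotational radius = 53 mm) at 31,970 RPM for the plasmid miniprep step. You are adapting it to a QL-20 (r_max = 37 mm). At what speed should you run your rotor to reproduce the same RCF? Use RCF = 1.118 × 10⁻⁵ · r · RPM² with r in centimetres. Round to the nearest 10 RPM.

≈ 38260 RPM

Original rotor: r = 53 mm = 5.3 cm
RCF_original = 1.118 × 10⁻⁵ × 5.3 × (31970)² = 1.118 × 10⁻⁵ × 5.3 × 1,022,080,900 ≈ 60,562.4 × g
Your rotor: r = 37 mm = 3.7 cm
60,562.4 = 1.118 × 10⁻⁵ × 3.7 × N²
N² = 60,562.4 / (4.1366 × 10⁻⁵) = 1,464,062,273
N ≈ √1,464,062,273 ≈ 38,263.1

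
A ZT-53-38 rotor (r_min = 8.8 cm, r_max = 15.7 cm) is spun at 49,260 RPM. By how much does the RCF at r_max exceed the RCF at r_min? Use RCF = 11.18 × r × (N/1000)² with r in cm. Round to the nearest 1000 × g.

RCF_max = 11.18 × 15.7 × (49.26)² = 11.18 × 15.7 × 2,426.5476 ≈ 425,922.2 × g
RCF_min = 11.18 × 8.8 × (49.26)² = 11.18 × 8.8 × 2,426.5476 ≈ 238,733.5 × g
ΔRCF = 425,922.2 − 238,733.5 = 187,188.7

≈ 187000 × g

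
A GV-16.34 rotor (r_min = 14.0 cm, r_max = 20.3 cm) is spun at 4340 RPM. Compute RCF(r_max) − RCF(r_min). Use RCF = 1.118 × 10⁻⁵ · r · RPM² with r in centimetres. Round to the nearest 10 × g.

RCF_max = 1.118 × 10⁻⁵ × 20.3 × (4340)² = 1.118 × 10⁻⁵ × 20.3 × 18,835,600 ≈ 4,274.8 × g
RCF_min = 1.118 × 10⁻⁵ × 14 × (4340)² = 1.118 × 10⁻⁵ × 14 × 18,835,600 ≈ 2,948.1 × g
ΔRCF = 4,274.8 − 2,948.1 = 1,326.7

ΔRCF ≈ 1330 ×g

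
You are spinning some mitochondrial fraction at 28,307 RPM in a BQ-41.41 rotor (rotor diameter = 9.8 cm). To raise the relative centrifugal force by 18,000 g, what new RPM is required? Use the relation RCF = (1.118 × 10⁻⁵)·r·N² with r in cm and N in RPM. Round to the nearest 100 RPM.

r = 9.8 / 2 = 4.9 cm
Current RCF = 1.118 × 10⁻⁵ × 4.9 × (28307)² = 1.118 × 10⁻⁵ × 4.9 × 801,286,249 ≈ 43,896.1 × g
Target RCF = 43,896.1 + 18,000 = 61,896.1 × g
N² = 61,896.1 / (5.4782 × 10⁻⁵) = 1,129,861,998
N ≈ √1,129,861,998 ≈ 33,613.4

N₂ ≈ 33600 RPM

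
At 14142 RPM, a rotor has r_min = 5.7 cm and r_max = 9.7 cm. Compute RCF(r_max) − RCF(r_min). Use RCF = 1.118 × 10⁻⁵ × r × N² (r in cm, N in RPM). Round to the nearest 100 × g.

RCF_max = 1.118 × 10⁻⁵ × 9.7 × (14142)² = 1.118 × 10⁻⁵ × 9.7 × 199,996,164 ≈ 21,688.8 × g
RCF_min = 1.118 × 10⁻⁵ × 5.7 × (14142)² = 1.118 × 10⁻⁵ × 5.7 × 199,996,164 ≈ 12,745 × g
ΔRCF = 21,688.8 − 12,745 = 8,943.8

ΔRCF ≈ 8900 x g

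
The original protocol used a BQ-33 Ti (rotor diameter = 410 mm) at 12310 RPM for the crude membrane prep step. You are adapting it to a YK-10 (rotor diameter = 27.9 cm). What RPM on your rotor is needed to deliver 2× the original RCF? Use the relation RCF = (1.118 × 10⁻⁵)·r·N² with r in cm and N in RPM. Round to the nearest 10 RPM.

21100 RPM

Original rotor: r = 410 mm / 2 = 205 mm = 20.5 cm
RCF_original = 1.118 × 10⁻⁵ × 20.5 × (12310)² = 1.118 × 10⁻⁵ × 20.5 × 151,536,100 ≈ 34,730.6 × g
Target RCF = 2 × 34,730.6 ≈ 69,461.2 × g
Your rotor: r = 27.9 / 2 = 13.95 cm
69,461.2 = 1.118 × 10⁻⁵ × 13.95 × N²
N² = 69,461.2 / (15.5961 × 10⁻⁵) = 445,375,446
N ≈ √445,375,446 ≈ 21,103.9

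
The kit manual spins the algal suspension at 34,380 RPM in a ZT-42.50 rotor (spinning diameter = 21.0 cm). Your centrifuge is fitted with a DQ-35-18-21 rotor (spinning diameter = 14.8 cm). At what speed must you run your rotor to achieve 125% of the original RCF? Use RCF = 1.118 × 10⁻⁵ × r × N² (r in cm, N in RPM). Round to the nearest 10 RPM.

≈ 45790 RPM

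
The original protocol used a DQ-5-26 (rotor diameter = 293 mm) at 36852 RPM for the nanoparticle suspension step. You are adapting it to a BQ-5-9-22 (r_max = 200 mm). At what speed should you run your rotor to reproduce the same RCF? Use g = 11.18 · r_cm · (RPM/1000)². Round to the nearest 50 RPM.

31550 RPM

Original rotor: r = 293 mm / 2 = 146.5 mm = 14.65 cm
RCF = 11.18 × r × (N/1000)²
RCF_original = 11.18 × 14.65 × (36.852)² = 11.18 × 14.65 × 1,358.069904 ≈ 222,434.2 × g
Your rotor: r = 200 mm = 20.0 cm
222,434.2 = 11.18 × 20 × (N/1000)²
(N/1000)² = 222,434.2 / 223.6 = 994.7862
N = 1000 × √994.7862 ≈ 31,540.2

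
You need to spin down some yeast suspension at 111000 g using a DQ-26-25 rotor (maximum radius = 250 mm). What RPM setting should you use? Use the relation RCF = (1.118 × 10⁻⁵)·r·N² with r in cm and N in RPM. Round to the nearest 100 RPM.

≈ 19900 RPM

r = 250 mm = 25.0 cm
111,000 = 1.118 × 10⁻⁵ × 25 × N²
N² = 111,000 / (27.95 × 10⁻⁵) = 397,137,746
N ≈ √397,137,746 ≈ 19,928.3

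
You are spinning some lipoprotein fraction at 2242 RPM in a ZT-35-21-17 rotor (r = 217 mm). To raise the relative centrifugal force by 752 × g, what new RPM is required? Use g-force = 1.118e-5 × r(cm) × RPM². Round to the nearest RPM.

r = 217 mm = 21.7 cm
Current RCF = 1.118 × 10⁻⁵ × 21.7 × (2242)² = 1.118 × 10⁻⁵ × 21.7 × 5,026,564 ≈ 1,219.5 × g
Target RCF = 1,219.5 + 752 = 1,971.5 × g
N² = 1,971.5 / (24.2606 × 10⁻⁵) = 8,126,345
N ≈ √8,126,345 ≈ 2,850.7

N₂ ≈ 2851 RPM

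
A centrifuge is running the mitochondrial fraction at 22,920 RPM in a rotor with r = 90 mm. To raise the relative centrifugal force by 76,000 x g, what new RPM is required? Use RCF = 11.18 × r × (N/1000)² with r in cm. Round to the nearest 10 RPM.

≈ 35790 RPM

r = 90 mm = 9.0 cm
Current RCF = 11.18 × 9 × (22.92)² = 11.18 × 9 × 525.3264 ≈ 52,858.3 × g
Target RCF = 52,858.3 + 76,000 = 128,858.3 × g
(N/1000)² = 128,858.3 / 100.62 = 1280.643
N = 1000 × √1280.643 ≈ 35,786.1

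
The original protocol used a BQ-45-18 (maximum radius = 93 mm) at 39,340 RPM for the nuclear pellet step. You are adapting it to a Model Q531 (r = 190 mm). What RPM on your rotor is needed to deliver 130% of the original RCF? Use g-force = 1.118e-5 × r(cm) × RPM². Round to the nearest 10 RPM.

≈ 31380 RPM

Original rotor: r = 93 mm = 9.3 cm
RCF_original = 1.118 × 10⁻⁵ × 9.3 × (39340)² = 1.118 × 10⁻⁵ × 9.3 × 1,547,635,600 ≈ 160,913.9 × g
Target RCF = 1.3 × 160,913.9 ≈ 209,188.1 × g
Your rotor: r = 190 mm = 19.0 cm
209,188.1 = 1.118 × 10⁻⁵ × 19 × N²
N² = 209,188.1 / (21.242 × 10⁻⁵) = 984,785,331
N ≈ √984,785,331 ≈ 31,381.3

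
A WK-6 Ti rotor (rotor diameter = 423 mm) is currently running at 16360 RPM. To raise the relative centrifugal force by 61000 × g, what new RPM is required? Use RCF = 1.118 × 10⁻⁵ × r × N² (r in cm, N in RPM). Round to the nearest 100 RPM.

N₂ ≈ 22900 RPM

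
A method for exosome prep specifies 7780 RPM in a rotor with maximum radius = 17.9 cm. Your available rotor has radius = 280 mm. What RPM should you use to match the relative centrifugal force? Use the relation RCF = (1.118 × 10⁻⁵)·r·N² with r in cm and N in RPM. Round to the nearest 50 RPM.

6200 RPM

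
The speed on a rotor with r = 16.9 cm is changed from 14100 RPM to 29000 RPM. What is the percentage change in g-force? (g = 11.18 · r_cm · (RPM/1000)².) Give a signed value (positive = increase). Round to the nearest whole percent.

+323%

RCF ∝ N², so the ratio is (29000/14100)² = (2.056738)² = 4.2302.
Change = 4.2302 − 1 = +3.2302 → +323.0%.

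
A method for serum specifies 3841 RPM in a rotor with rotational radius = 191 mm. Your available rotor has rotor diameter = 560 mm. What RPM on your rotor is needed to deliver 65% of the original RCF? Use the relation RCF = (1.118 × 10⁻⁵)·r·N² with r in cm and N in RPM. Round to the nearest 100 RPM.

≈ 2600 RPM

Original rotor: r = 191 mm = 19.1 cm
RCF_original = 1.118 × 10⁻⁵ × 19.1 × (3841)² = 1.118 × 10⁻⁵ × 19.1 × 14,753,281 ≈ 3,150.4 × g
Target RCF = 0.65 × 3,150.4 ≈ 2,047.8 × g
Your rotor: r = 560 mm / 2 = 280 mm = 28 cm
2,047.8 = 1.118 × 10⁻⁵ × 28 × N²
N² = 2,047.8 / (31.304 × 10⁻⁵) = 6,541,656
N ≈ √6,541,656 ≈ 2,557.7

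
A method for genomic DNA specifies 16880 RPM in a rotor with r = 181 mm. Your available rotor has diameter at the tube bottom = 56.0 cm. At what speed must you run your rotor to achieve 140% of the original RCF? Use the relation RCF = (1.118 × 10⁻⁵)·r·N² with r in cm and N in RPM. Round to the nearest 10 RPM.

16060 RPM

Original rotor: r = 181 mm = 18.1 cm
RCF_original = 1.118 × 10⁻⁵ × 18.1 × (16880)² = 1.118 × 10⁻⁵ × 18.1 × 284,934,400 ≈ 57,658.8 × g
Target RCF = 1.4 × 57,658.8 ≈ 80,722.3 × g
Your rotor: r = 56.0 / 2 = 28 cm
80,722.3 = 1.118 × 10⁻⁵ × 28 × N²
N² = 80,722.3 / (31.304 × 10⁻⁵) = 257,865,768
N ≈ √257,865,768 ≈ 16,058.2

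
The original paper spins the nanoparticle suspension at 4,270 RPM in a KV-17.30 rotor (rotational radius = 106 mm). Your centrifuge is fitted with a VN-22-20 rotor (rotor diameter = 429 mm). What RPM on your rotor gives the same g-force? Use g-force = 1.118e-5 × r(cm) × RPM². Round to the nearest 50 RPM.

3000 RPM

Original rotor: r = 106 mm = 10.6 cm
RCF_original = 1.118 × 10⁻⁵ × 10.6 × (4270)² = 1.118 × 10⁻⁵ × 10.6 × 18,232,900 ≈ 2,160.7 × g
Your rotor: r = 429 mm / 2 = 214.5 mm = 21.45 cm
2,160.7 = 1.118 × 10⁻⁵ × 21.45 × N²
N² = 2,160.7 / (23.9811 × 10⁻⁵) = 9,010,012
N ≈ √9,010,012 ≈ 3,001.7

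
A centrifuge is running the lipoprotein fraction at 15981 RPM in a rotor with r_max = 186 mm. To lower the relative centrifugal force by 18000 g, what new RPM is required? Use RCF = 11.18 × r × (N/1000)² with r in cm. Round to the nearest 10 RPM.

r = 186 mm = 18.6 cm
Current RCF = 11.18 × 18.6 × (15.981)² = 11.18 × 18.6 × 255.392361 ≈ 53,108.3 × g
Target RCF = 53,108.3 − 18,000 = 35,108.3 × g
(N/1000)² = 35,108.3 / 207.948 = 168.8321
N = 1000 × √168.8321 ≈ 12,993.5

N₂ ≈ 12990 RPM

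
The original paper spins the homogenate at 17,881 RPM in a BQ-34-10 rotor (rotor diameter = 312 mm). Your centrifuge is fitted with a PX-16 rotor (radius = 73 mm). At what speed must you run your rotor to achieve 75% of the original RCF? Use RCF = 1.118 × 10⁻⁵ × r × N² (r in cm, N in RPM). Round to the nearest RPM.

Original rotor: r = 312 mm / 2 = 156 mm = 15.6 cm
RCF_original = 1.118 × 10⁻⁵ × 15.6 × (17881)² = 1.118 × 10⁻⁵ × 15.6 × 319,730,161 ≈ 55,763.5 × g
Target RCF = 0.75 × 55,763.5 ≈ 41,822.6 × g
Your rotor: r = 73 mm = 7.3 cm
41,822.6 = 1.118 × 10⁻⁵ × 7.3 × N²
N² = 41,822.6 / (8.1614 × 10⁻⁵) = 512,443,943
N ≈ √512,443,943 ≈ 22,637.2

≈ 22637 RPM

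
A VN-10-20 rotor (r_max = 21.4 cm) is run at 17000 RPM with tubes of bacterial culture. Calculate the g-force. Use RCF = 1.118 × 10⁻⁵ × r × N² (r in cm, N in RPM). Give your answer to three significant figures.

≈ 69100 × g

RCF = 1.118 × 10⁻⁵ × r × N²
RCF = 1.118 × 10⁻⁵ × 21.4 × (17000)² = 1.118 × 10⁻⁵ × 21.4 × 289,000,000 ≈ 69,143.8 × g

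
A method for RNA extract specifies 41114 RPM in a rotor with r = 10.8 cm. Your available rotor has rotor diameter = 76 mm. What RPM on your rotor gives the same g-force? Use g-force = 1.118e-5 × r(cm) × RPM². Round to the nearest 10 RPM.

69310 RPM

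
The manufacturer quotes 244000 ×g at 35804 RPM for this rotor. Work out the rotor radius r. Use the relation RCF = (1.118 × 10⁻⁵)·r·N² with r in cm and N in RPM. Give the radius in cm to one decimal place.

244000 = 1.118 × 10⁻⁵ × r × (35804)²
r = 244000 / (1.118 × 10⁻⁵ × 1,281,926,416) = 244000 / 14331.94 ≈ 17.025 cm

≈ 17.0 cm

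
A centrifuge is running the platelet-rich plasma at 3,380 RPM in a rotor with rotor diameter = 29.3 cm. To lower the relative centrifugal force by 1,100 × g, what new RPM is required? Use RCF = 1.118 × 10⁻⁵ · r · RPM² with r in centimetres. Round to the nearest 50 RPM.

r = 29.3 / 2 = 14.65 cm
Current RCF = 1.118 × 10⁻⁵ × 14.65 × (3380)² = 1.118 × 10⁻⁵ × 14.65 × 11,424,400 ≈ 1,871.2 × g
Target RCF = 1,871.2 − 1,100 = 771.2 × g
N² = 771.2 / (16.3787 × 10⁻⁵) = 4,708,554
N ≈ √4,708,554 ≈ 2,169.9

≈ 2150 RPM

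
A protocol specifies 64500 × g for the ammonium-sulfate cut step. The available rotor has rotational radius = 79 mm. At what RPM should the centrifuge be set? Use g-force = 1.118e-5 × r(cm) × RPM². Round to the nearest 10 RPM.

N ≈ 27020 RPM

r = 79 mm = 7.9 cm
64,500 = 1.118 × 10⁻⁵ × 7.9 × N²
N² = 64,500 / (8.8322 × 10⁻⁵) = 730,282,376
N ≈ √730,282,376 ≈ 27,023.7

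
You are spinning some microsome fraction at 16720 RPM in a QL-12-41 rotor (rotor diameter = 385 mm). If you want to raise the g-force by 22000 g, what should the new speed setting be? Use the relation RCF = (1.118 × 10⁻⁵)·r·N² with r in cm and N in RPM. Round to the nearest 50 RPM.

r = 385 mm / 2 = 192.5 mm = 19.25 cm
Current RCF = 1.118 × 10⁻⁵ × 19.25 × (16720)² = 1.118 × 10⁻⁵ × 19.25 × 279,558,400 ≈ 60,165.2 × g
Target RCF = 60,165.2 + 22,000 = 82,165.2 × g
N² = 82,165.2 / (21.5215 × 10⁻⁵) = 381,781,939
N ≈ √381,781,939 ≈ 19,539.2

≈ 19550 RPM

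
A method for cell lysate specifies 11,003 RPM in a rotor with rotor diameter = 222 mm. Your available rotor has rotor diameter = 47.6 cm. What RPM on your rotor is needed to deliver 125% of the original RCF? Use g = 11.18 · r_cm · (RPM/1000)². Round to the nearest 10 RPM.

Original rotor: r = 222 mm / 2 = 111 mm = 11.1 cm
RCF = 11.18 × r × (N/1000)²
RCF_original = 11.18 × 11.1 × (11.003)² = 11.18 × 11.1 × 121.066009 ≈ 15,024 × g
Target RCF = 1.25 × 15,024 ≈ 18,780 × g
Your rotor: r = 47.6 / 2 = 23.8 cm
18,780 = 11.18 × 23.8 × (N/1000)²
(N/1000)² = 18,780 / 266.084 = 70.57922
N = 1000 × √70.57922 ≈ 8,401.1

≈ 8400 RPM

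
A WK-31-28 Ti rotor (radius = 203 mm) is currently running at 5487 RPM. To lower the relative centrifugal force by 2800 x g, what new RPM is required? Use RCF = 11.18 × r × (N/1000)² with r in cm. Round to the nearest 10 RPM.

r = 203 mm = 20.3 cm
Current RCF = 11.18 × 20.3 × (5.487)² = 11.18 × 20.3 × 30.107169 ≈ 6,832.9 × g
Target RCF = 6,832.9 − 2,800 = 4,032.9 × g
(N/1000)² = 4,032.9 / 226.954 = 17.76968
N = 1000 × √17.76968 ≈ 4,215.4

4220 RPM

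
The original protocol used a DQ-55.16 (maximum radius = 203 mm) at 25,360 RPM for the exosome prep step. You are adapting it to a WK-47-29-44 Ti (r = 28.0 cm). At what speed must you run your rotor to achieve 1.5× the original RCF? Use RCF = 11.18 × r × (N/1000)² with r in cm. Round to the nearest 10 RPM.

Original rotor: r = 203 mm = 20.3 cm
RCF_original = 11.18 × 20.3 × (25.36)² = 11.18 × 20.3 × 643.1296 ≈ 145,960.8 × g
Target RCF = 1.5 × 145,960.8 ≈ 218,941.2 × g
218,941.2 = 11.18 × 28 × (N/1000)²
(N/1000)² = 218,941.2 / 313.04 = 699.4033
N = 1000 × √699.4033 ≈ 26,446.2

26450 RPM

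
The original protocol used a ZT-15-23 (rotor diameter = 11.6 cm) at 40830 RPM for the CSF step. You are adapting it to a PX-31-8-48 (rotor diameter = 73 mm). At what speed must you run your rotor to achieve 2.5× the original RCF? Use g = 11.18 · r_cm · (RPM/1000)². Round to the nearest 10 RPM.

≈ 81380 RPM

Original rotor: r = 11.6 / 2 = 5.8 cm
RCF_original = 11.18 × 5.8 × (40.83)² = 11.18 × 5.8 × 1,667.0889 ≈ 108,100.7 × g
Target RCF = 2.5 × 108,100.7 ≈ 270,251.8 × g
Your rotor: r = 73 mm / 2 = 36.5 mm = 3.65 cm
270,251.8 = 11.18 × 3.65 × (N/1000)²
(N/1000)² = 270,251.8 / 40.807 = 6622.682
N = 1000 × √6622.682 ≈ 81,379.9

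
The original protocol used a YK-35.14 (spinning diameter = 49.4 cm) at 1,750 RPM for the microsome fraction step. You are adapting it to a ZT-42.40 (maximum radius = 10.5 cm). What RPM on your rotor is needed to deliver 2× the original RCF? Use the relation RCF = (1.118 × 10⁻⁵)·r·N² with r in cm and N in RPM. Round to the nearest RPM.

3796 RPM

Original rotor: r = 49.4 / 2 = 24.7 cm
RCF_original = 1.118 × 10⁻⁵ × 24.7 × (1750)² = 1.118 × 10⁻⁵ × 24.7 × 3,062,500 ≈ 845.7 × g
Target RCF = 2 × 845.7 ≈ 1,691.4 × g
1,691.4 = 1.118 × 10⁻⁵ × 10.5 × N²
N² = 1,691.4 / (11.739 × 10⁻⁵) = 14,408,382
N ≈ √14,408,382 ≈ 3,795.8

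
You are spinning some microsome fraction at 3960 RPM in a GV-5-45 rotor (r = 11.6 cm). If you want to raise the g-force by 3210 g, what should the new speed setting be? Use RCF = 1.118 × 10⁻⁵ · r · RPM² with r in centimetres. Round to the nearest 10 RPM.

N₂ ≈ 6360 RPM

Current RCF = 1.118 × 10⁻⁵ × 11.6 × (3960)² = 1.118 × 10⁻⁵ × 11.6 × 15,681,600 ≈ 2,033.7 × g
Target RCF = 2,033.7 + 3,210 = 5,243.7 × g
N² = 5,243.7 / (12.9688 × 10⁻⁵) = 40,433,194
N ≈ √40,433,194 ≈ 6,358.7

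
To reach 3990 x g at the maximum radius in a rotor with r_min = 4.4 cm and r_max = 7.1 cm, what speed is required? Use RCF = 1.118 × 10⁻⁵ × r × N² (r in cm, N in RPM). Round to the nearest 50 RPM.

Use r_max = 7.1 cm.
3,990 = 1.118 × 10⁻⁵ × 7.1 × N²
N² = 3,990 / (7.9378 × 10⁻⁵) = 50,265,817
N ≈ √50,265,817 ≈ 7,089.8

N ≈ 7100 RPM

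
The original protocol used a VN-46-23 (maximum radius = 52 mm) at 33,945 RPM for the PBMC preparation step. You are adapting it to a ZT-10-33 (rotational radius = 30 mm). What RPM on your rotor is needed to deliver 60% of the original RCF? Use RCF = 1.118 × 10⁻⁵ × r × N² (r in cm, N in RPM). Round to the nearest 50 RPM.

≈ 34600 RPM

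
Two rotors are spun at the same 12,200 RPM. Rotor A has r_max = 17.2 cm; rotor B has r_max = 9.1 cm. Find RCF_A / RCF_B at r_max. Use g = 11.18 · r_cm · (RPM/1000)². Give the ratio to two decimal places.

1.89

At fixed N, RCF ∝ r, so RCF_A/RCF_B = r_A/r_B = 17.2 / 9.1 = 1.8901.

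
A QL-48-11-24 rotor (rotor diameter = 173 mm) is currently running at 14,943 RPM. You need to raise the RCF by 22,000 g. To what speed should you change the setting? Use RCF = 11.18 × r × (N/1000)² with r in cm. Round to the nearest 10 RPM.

r = 173 mm / 2 = 86.5 mm = 8.65 cm
Current RCF = 11.18 × 8.65 × (14.943)² = 11.18 × 8.65 × 223.293249 ≈ 21,594 × g
Target RCF = 21,594 + 22,000 = 43,594 × g
(N/1000)² = 43,594 / 96.707 = 450.7843
N = 1000 × √450.7843 ≈ 21,231.7

21230 RPM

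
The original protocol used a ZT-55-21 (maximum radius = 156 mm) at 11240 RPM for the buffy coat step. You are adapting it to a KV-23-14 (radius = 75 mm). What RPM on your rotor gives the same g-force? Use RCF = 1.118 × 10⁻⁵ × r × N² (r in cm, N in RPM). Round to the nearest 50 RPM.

≈ 16200 RPM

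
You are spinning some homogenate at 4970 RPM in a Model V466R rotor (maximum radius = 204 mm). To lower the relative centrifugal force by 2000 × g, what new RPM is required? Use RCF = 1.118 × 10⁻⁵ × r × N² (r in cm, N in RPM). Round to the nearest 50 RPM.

4000 RPM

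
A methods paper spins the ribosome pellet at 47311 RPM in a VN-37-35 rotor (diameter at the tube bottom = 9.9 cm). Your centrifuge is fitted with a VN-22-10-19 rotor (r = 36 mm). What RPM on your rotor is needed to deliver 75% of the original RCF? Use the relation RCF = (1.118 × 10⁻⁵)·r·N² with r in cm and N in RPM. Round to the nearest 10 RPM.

48040 RPM

Original rotor: r = 9.9 / 2 = 4.95 cm
RCF_original = 1.118 × 10⁻⁵ × 4.95 × (47311)² = 1.118 × 10⁻⁵ × 4.95 × 2,238,330,721 ≈ 123,871.5 × g
Target RCF = 0.75 × 123,871.5 ≈ 92,903.6 × g
Your rotor: r = 36 mm = 3.6 cm
92,903.6 = 1.118 × 10⁻⁵ × 3.6 × N²
N² = 92,903.6 / (4.0248 × 10⁻⁵) = 2,308,278,672
N ≈ √2,308,278,672 ≈ 48,044.5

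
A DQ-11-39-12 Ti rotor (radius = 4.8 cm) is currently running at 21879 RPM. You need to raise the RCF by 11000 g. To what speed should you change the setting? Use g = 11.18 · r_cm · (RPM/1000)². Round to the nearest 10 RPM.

26150 RPM

Current RCF = 11.18 × 4.8 × (21.879)² = 11.18 × 4.8 × 478.690641 ≈ 25,688.5 × g
Target RCF = 25,688.5 + 11,000 = 36,688.5 × g
(N/1000)² = 36,688.5 / 53.664 = 683.6706
N = 1000 × √683.6706 ≈ 26,147.1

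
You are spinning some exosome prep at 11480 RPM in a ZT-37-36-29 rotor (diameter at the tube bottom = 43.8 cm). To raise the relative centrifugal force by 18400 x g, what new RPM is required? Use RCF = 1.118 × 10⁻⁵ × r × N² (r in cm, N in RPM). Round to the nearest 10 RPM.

14390 RPM

r = 43.8 / 2 = 21.9 cm
Current RCF = 1.118 × 10⁻⁵ × 21.9 × (11480)² = 1.118 × 10⁻⁵ × 21.9 × 131,790,400 ≈ 32,267.8 × g
Target RCF = 32,267.8 + 18,400 = 50,667.8 × g
N² = 50,667.8 / (24.4842 × 10⁻⁵) = 206,940,803
N ≈ √206,940,803 ≈ 14,385.4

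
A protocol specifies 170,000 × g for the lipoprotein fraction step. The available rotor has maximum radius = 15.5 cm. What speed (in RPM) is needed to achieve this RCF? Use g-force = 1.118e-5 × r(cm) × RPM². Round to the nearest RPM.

31321 RPM

RCF = 1.118 × 10⁻⁵ × r × N²
170,000 = 1.118 × 10⁻⁵ × 15.5 × N²
N² = 170,000 / (17.329 × 10⁻⁵) = 981,014,484
N ≈ √981,014,484 ≈ 31,321.2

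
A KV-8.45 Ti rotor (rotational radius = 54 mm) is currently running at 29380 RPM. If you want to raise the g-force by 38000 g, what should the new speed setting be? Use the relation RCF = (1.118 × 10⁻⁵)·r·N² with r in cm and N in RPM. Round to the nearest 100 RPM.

≈ 38600 RPM

r = 54 mm = 5.4 cm
Current RCF = 1.118 × 10⁻⁵ × 5.4 × (29380)² = 1.118 × 10⁻⁵ × 5.4 × 863,184,400 ≈ 52,112.2 × g
Target RCF = 52,112.2 + 38,000 = 90,112.2 × g
N² = 90,112.2 / (6.0372 × 10⁻⁵) = 1,492,615,782
N ≈ √1,492,615,782 ≈ 38,634.4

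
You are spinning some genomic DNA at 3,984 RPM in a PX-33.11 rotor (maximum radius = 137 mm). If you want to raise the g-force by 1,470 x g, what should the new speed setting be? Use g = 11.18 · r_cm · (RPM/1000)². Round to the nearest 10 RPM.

≈ 5050 RPM

r = 137 mm = 13.7 cm
Current RCF = 11.18 × 13.7 × (3.984)² = 11.18 × 13.7 × 15.872256 ≈ 2,431.1 × g
Target RCF = 2,431.1 + 1,470 = 3,901.1 × g
(N/1000)² = 3,901.1 / 153.166 = 25.46975
N = 1000 × √25.46975 ≈ 5,046.8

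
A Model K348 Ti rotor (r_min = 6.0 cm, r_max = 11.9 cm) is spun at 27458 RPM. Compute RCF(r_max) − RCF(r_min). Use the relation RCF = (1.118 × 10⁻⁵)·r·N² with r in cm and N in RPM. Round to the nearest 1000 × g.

≈ 50000 × g

ΔRCF = 1.118 × 10⁻⁵ × (r_max − r_min) × N² = 1.118 × 10⁻⁵ × 5.9 × 753,941,764 ≈ 49,731.5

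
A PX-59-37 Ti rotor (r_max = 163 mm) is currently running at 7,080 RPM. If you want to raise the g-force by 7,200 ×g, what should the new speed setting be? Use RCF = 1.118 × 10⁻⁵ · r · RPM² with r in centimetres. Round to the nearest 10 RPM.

9470 RPM

r = 163 mm = 16.3 cm
Current RCF = 1.118 × 10⁻⁵ × 16.3 × (7080)² = 1.118 × 10⁻⁵ × 16.3 × 50,126,400 ≈ 9,134.7 × g
Target RCF = 9,134.7 + 7,200 = 16,334.7 × g
N² = 16,334.7 / (18.2234 × 10⁻⁵) = 89,635,853
N ≈ √89,635,853 ≈ 9,467.6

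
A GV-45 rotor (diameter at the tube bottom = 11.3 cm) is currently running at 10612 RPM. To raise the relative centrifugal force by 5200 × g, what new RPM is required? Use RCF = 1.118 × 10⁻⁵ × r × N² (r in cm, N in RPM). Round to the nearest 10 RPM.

N₂ ≈ 13960 RPM

r = 11.3 / 2 = 5.65 cm
Current RCF = 1.118 × 10⁻⁵ × 5.65 × (10612)² = 1.118 × 10⁻⁵ × 5.65 × 112,614,544 ≈ 7,113.5 × g
Target RCF = 7,113.5 + 5,200 = 12,313.5 × g
N² = 12,313.5 / (6.3167 × 10⁻⁵) = 194,935,647
N ≈ √194,935,647 ≈ 13,961.9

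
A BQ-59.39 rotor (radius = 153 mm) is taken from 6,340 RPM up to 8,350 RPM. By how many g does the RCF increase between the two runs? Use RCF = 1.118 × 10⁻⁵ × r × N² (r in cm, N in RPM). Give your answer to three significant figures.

5050 g

r = 153 mm = 15.3 cm
RCF₁ = 1.118 × 10⁻⁵ × 15.3 × (6340)² = 1.118 × 10⁻⁵ × 15.3 × 40,195,600 ≈ 6,875.6 × g
RCF₂ = 1.118 × 10⁻⁵ × 15.3 × (8350)² = 1.118 × 10⁻⁵ × 15.3 × 69,722,500 ≈ 11,926.3 × g
Increase = 11,926.3 − 6,875.6 = 5,050.7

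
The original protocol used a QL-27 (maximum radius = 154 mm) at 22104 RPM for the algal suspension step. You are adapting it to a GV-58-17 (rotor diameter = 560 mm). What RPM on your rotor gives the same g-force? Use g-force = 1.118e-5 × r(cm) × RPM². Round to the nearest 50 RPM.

16400 RPM

Original rotor: r = 154 mm = 15.4 cm
RCF_original = 1.118 × 10⁻⁵ × 15.4 × (22104)² = 1.118 × 10⁻⁵ × 15.4 × 488,586,816 ≈ 84,121 × g
Your rotor: r = 560 mm / 2 = 280 mm = 28 cm
84,121 = 1.118 × 10⁻⁵ × 28 × N²
N² = 84,121 / (31.304 × 10⁻⁵) = 268,722,847
N ≈ √268,722,847 ≈ 16,392.8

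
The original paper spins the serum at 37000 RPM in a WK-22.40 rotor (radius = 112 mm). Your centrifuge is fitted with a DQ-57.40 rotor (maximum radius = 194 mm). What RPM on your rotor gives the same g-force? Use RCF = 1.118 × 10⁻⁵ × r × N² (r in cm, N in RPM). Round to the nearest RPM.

Original rotor: r = 112 mm = 11.2 cm
RCF = 1.118 × 10⁻⁵ × r × N²
RCF_original = 1.118 × 10⁻⁵ × 11.2 × (37000)² = 1.118 × 10⁻⁵ × 11.2 × 1,369,000,000 ≈ 171,420.7 × g
Your rotor: r = 194 mm = 19.4 cm
171,420.7 = 1.118 × 10⁻⁵ × 19.4 × N²
N² = 171,420.7 / (21.6892 × 10⁻⁵) = 790,350,497
N ≈ √790,350,497 ≈ 28,113.2

28113 RPM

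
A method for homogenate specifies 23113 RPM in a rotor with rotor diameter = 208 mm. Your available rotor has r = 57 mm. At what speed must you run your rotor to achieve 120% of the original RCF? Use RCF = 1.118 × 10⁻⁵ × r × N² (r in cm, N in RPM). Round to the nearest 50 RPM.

Original rotor: r = 208 mm / 2 = 104 mm = 10.4 cm
RCF_original = 1.118 × 10⁻⁵ × 10.4 × (23113)² = 1.118 × 10⁻⁵ × 10.4 × 534,210,769 ≈ 62,113.8 × g
Target RCF = 1.2 × 62,113.8 ≈ 74,536.6 × g
Your rotor: r = 57 mm = 5.7 cm
74,536.6 = 1.118 × 10⁻⁵ × 5.7 × N²
N² = 74,536.6 / (6.3726 × 10⁻⁵) = 1,169,641,904
N ≈ √1,169,641,904 ≈ 34,200.0

34200 RPM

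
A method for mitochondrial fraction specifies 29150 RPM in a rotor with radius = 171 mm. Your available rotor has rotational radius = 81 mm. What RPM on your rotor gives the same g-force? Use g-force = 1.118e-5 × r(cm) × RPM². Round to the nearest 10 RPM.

Original rotor: r = 171 mm = 17.1 cm
RCF_original = 1.118 × 10⁻⁵ × 17.1 × (29150)² = 1.118 × 10⁻⁵ × 17.1 × 849,722,500 ≈ 162,448.2 × g
Your rotor: r = 81 mm = 8.1 cm
162,448.2 = 1.118 × 10⁻⁵ × 8.1 × N²
N² = 162,448.2 / (9.0558 × 10⁻⁵) = 1,793,858,080
N ≈ √1,793,858,080 ≈ 42,354.0

≈ 42350 RPM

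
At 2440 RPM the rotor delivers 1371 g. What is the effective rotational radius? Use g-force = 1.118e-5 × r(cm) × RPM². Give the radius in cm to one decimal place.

20.6 cm

RCF = 1.118 × 10⁻⁵ × r × N²
1371 = 1.118 × 10⁻⁵ × r × (2440)²
r = 1371 / (1.118 × 10⁻⁵ × 5,953,600) = 1371 / 66.56125 ≈ 20.598 cm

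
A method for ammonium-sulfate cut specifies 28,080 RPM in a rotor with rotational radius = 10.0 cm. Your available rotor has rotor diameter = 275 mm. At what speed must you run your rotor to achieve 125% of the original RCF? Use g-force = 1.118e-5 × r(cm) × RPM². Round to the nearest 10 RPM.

26770 RPM

RCF_original = 1.118 × 10⁻⁵ × 10 × (28080)² = 1.118 × 10⁻⁵ × 10 × 788,486,400 ≈ 88,152.8 × g
Target RCF = 1.25 × 88,152.8 ≈ 110,191 × g
Your rotor: r = 275 mm / 2 = 137.5 mm = 13.75 cm
110,191 = 1.118 × 10⁻⁵ × 13.75 × N²
N² = 110,191 / (15.3725 × 10⁻⁵) = 716,805,985
N ≈ √716,805,985 ≈ 26,773.2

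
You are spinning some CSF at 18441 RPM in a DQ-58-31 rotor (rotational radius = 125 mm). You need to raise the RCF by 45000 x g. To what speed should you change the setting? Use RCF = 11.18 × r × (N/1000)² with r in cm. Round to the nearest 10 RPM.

r = 125 mm = 12.5 cm
Current RCF = 11.18 × 12.5 × (18.441)² = 11.18 × 12.5 × 340.070481 ≈ 47,524.8 × g
Target RCF = 47,524.8 + 45,000 = 92,524.8 × g
(N/1000)² = 92,524.8 / 139.75 = 662.0737
N = 1000 × √662.0737 ≈ 25,730.8

≈ 25730 RPM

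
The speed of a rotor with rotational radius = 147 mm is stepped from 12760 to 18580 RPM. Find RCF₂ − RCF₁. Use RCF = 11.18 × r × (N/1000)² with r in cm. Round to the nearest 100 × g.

r = 147 mm = 14.7 cm
RCF₁ = 11.18 × 14.7 × (12.76)² = 11.18 × 14.7 × 162.8176 ≈ 26,758.4 × g
RCF₂ = 11.18 × 14.7 × (18.58)² = 11.18 × 14.7 × 345.2164 ≈ 56,734.9 × g
Increase = 56,734.9 − 26,758.4 = 29,976.5

30000 x g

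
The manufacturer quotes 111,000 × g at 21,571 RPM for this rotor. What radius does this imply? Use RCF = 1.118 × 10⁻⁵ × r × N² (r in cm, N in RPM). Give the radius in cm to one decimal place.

RCF = 1.118 × 10⁻⁵ × r × N²
111000 = 1.118 × 10⁻⁵ × r × (21571)²
r = 111000 / (1.118 × 10⁻⁵ × 465,308,041) = 111000 / 5202.144 ≈ 21.337 cm

r ≈ 21.3 cm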